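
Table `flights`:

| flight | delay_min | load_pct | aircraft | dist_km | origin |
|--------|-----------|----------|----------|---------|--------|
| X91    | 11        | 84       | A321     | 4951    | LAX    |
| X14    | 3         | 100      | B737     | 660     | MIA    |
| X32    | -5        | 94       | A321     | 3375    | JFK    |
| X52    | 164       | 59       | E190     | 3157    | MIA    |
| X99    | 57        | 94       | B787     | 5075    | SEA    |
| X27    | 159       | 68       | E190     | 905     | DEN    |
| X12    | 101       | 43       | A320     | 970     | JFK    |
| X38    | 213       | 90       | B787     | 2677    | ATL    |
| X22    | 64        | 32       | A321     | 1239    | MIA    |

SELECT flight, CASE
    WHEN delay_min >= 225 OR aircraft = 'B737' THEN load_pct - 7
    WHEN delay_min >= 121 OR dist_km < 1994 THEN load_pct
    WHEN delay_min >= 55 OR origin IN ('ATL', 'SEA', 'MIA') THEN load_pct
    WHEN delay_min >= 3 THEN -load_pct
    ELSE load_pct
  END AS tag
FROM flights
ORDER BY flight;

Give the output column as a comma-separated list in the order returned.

43, 93, 32, 68, 94, 90, 59, -84, 94

flight=X12: delay_min >= 121 OR dist_km < 1994 → 43
flight=X14: delay_min >= 225 OR aircraft = 'B737' → 93
flight=X22: delay_min >= 121 OR dist_km < 1994 → 32
flight=X27: delay_min >= 121 OR dist_km < 1994 → 68
flight=X32: ELSE → 94
flight=X38: delay_min >= 121 OR dist_km < 1994 → 90
flight=X52: delay_min >= 121 OR dist_km < 1994 → 59
flight=X91: delay_min >= 3 → -84
flight=X99: delay_min >= 55 OR origin IN ('ATL', 'SEA', 'MIA') → 94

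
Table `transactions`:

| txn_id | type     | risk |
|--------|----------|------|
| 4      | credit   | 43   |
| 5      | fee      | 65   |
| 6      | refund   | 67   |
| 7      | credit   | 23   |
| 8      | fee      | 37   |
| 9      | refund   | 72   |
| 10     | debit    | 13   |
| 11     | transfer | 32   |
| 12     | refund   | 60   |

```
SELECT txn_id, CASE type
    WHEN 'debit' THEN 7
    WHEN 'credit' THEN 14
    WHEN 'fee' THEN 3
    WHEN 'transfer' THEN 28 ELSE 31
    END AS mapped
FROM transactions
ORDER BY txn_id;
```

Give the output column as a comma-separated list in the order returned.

txn_id=4: type='credit' → 14
txn_id=5: type='fee' → 3
txn_id=6: ELSE → 31
txn_id=7: type='credit' → 14
txn_id=8: type='fee' → 3
txn_id=9: ELSE → 31
txn_id=10: type='debit' → 7
txn_id=11: type='transfer' → 28
txn_id=12: ELSE → 31

14, 3, 31, 14, 3, 31, 7, 28, 31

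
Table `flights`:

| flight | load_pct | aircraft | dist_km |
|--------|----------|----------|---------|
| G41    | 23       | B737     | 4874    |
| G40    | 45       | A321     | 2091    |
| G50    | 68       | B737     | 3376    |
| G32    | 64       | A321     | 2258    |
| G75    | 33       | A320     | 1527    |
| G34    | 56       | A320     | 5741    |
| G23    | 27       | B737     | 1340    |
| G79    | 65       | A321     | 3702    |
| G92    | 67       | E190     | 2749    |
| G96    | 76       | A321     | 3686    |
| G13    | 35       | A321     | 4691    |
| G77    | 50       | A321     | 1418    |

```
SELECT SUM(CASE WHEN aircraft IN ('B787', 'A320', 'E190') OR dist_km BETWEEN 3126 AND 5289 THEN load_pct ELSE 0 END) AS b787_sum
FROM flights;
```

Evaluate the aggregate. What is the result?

423

flight=G41: ✓ → 23
flight=G40: ✗
flight=G50: ✓ → 68
flight=G32: ✗
flight=G75: ✓ → 33
flight=G34: ✓ → 56
flight=G23: ✗
flight=G79: ✓ → 65
flight=G92: ✓ → 67
flight=G96: ✓ → 76
flight=G13: ✓ → 35
flight=G77: ✗
b787_sum = 23 + 68 + 33 + 56 + 65 + 67 + 76 + 35 = 423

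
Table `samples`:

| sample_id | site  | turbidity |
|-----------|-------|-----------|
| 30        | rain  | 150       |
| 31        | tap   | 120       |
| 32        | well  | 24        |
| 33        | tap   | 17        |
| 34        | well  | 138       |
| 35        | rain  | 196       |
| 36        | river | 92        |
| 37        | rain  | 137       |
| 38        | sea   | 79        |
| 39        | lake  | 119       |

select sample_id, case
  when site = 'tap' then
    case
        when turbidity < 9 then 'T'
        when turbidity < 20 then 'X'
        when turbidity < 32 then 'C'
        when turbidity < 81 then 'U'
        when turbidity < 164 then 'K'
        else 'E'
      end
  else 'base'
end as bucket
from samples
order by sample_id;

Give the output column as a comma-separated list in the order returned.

sample_id=30: site='rain' → outer ELSE → base
sample_id=31: site='tap' → inner[turbidity < 164] → K
sample_id=32: site='well' → outer ELSE → base
sample_id=33: site='tap' → inner[turbidity < 20] → X
sample_id=34: site='well' → outer ELSE → base
sample_id=35: site='rain' → outer ELSE → base
sample_id=36: site='river' → outer ELSE → base
sample_id=37: site='rain' → outer ELSE → base
sample_id=38: site='sea' → outer ELSE → base
sample_id=39: site='lake' → outer ELSE → base

base, K, base, X, base, base, base, base, base, base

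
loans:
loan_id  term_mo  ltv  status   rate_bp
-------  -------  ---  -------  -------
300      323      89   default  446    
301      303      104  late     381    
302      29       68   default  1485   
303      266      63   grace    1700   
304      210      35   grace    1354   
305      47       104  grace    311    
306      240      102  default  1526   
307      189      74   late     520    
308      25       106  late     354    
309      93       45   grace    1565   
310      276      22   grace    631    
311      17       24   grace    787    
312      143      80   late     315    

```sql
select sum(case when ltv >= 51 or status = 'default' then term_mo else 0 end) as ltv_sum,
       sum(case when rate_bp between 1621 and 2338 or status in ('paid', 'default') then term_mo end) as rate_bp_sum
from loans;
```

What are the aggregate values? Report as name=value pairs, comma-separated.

ltv_sum=1565, rate_bp_sum=858

[ltv_sum: ltv >= 51 or status = 'default']
loan_id=300: ✓ → 323
loan_id=301: ✓ → 303
loan_id=302: ✓ → 29
loan_id=303: ✓ → 266
loan_id=304: ✗
loan_id=305: ✓ → 47
loan_id=306: ✓ → 240
loan_id=307: ✓ → 189
loan_id=308: ✓ → 25
loan_id=309: ✗
loan_id=310: ✗
loan_id=311: ✗
loan_id=312: ✓ → 143
ltv_sum = 323 + 303 + 29 + 266 + 47 + 240 + 189 + 25 + 143 = 1565
—
[rate_bp_sum: rate_bp between 1621 and 2338 or status in ('paid', 'default')]
loan_id=300: ✓ → 323
loan_id=301: ✗
loan_id=302: ✓ → 29
loan_id=303: ✓ → 266
loan_id=304: ✗
loan_id=305: ✗
loan_id=306: ✓ → 240
loan_id=307: ✗
loan_id=308: ✗
loan_id=309: ✗
loan_id=310: ✗
loan_id=311: ✗
loan_id=312: ✗
rate_bp_sum = 323 + 29 + 266 + 240 = 858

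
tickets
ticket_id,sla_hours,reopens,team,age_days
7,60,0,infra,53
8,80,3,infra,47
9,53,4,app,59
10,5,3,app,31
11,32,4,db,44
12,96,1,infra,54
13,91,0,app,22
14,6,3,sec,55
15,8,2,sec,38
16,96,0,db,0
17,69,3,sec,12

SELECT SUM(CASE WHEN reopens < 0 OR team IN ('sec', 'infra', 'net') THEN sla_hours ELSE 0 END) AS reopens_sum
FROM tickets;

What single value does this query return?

319

ticket_id=7: ✓ → 60
ticket_id=8: ✓ → 80
ticket_id=9: ✗
ticket_id=10: ✗
ticket_id=11: ✗
ticket_id=12: ✓ → 96
ticket_id=13: ✗
ticket_id=14: ✓ → 6
ticket_id=15: ✓ → 8
ticket_id=16: ✗
ticket_id=17: ✓ → 69
reopens_sum = 60 + 80 + 96 + 6 + 8 + 69 = 319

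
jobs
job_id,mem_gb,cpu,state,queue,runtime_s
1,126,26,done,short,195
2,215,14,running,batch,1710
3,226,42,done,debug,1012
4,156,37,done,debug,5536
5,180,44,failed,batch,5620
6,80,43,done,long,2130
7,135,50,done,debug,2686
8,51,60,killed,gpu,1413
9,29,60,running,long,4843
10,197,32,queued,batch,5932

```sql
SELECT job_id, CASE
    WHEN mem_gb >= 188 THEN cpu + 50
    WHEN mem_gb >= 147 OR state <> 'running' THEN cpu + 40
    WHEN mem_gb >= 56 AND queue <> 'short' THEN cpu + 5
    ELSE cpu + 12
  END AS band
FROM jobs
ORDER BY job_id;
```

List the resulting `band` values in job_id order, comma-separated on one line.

66, 64, 92, 77, 84, 83, 90, 100, 72, 82

job_id=1: mem_gb >= 147 OR state <> 'running' → 66
job_id=2: mem_gb >= 188 → 64
job_id=3: mem_gb >= 188 → 92
job_id=4: mem_gb >= 147 OR state <> 'running' → 77
job_id=5: mem_gb >= 147 OR state <> 'running' → 84
job_id=6: mem_gb >= 147 OR state <> 'running' → 83
job_id=7: mem_gb >= 147 OR state <> 'running' → 90
job_id=8: mem_gb >= 147 OR state <> 'running' → 100
job_id=9: ELSE → 72
job_id=10: mem_gb >= 188 → 82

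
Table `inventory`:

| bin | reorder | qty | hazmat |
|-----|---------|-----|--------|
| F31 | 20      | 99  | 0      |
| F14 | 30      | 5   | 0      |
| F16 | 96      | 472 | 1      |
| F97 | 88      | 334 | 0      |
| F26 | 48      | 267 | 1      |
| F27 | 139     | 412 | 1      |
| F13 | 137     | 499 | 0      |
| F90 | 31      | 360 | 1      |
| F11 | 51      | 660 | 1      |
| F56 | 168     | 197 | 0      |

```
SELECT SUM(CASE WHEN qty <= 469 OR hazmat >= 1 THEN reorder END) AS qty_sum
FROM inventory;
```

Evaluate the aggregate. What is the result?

bin=F31: ✓ → 20
bin=F14: ✓ → 30
bin=F16: ✓ → 96
bin=F97: ✓ → 88
bin=F26: ✓ → 48
bin=F27: ✓ → 139
bin=F13: ✗
bin=F90: ✓ → 31
bin=F11: ✓ → 51
bin=F56: ✓ → 168
qty_sum = 20 + 30 + 96 + 88 + 48 + 139 + 31 + 51 + 168 = 671

671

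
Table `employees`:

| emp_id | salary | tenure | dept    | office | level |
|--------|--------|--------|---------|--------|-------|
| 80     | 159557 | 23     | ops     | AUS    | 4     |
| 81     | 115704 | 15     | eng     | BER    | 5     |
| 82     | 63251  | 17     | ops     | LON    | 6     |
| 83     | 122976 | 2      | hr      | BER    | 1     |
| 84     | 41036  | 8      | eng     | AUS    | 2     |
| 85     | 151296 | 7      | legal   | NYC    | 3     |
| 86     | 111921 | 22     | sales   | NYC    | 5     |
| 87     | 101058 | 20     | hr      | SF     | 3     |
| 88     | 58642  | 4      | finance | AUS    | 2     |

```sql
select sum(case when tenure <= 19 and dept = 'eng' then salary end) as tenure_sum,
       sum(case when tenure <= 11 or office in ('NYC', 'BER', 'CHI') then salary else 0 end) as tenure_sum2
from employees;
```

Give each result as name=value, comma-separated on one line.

tenure_sum=156740, tenure_sum2=601575

[tenure_sum: tenure <= 19 and dept = 'eng']
emp_id=80: ✗
emp_id=81: ✓ → 115704
emp_id=82: ✗
emp_id=83: ✗
emp_id=84: ✓ → 41036
emp_id=85: ✗
emp_id=86: ✗
emp_id=87: ✗
emp_id=88: ✗
tenure_sum = 115704 + 41036 = 156740
—
[tenure_sum2: tenure <= 11 or office in ('NYC', 'BER', 'CHI')]
emp_id=80: ✗
emp_id=81: ✓ → 115704
emp_id=82: ✗
emp_id=83: ✓ → 122976
emp_id=84: ✓ → 41036
emp_id=85: ✓ → 151296
emp_id=86: ✓ → 111921
emp_id=87: ✗
emp_id=88: ✓ → 58642
tenure_sum2 = 115704 + 122976 + 41036 + 151296 + 111921 + 58642 = 601575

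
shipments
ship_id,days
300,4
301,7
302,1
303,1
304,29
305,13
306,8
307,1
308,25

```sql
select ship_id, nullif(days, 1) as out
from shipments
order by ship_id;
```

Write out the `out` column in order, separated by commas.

ship_id=300: days=4 vs 1: differ → 4
ship_id=301: days=7 vs 1: differ → 7
ship_id=302: days=1 vs 1: equal → NULL
ship_id=303: days=1 vs 1: equal → NULL
ship_id=304: days=29 vs 1: differ → 29
ship_id=305: days=13 vs 1: differ → 13
ship_id=306: days=8 vs 1: differ → 8
ship_id=307: days=1 vs 1: equal → NULL
ship_id=308: days=25 vs 1: differ → 25

4, 7, NULL, NULL, 29, 13, 8, NULL, 25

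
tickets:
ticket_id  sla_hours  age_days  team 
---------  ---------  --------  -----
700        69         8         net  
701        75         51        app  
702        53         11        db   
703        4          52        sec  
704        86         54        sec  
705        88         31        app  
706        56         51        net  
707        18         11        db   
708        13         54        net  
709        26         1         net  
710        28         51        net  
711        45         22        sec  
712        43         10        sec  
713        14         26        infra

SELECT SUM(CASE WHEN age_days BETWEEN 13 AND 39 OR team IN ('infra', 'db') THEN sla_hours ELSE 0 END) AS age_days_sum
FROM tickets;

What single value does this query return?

ticket_id=700: ✗
ticket_id=701: ✗
ticket_id=702: ✓ → 53
ticket_id=703: ✗
ticket_id=704: ✗
ticket_id=705: ✓ → 88
ticket_id=706: ✗
ticket_id=707: ✓ → 18
ticket_id=708: ✗
ticket_id=709: ✗
ticket_id=710: ✗
ticket_id=711: ✓ → 45
ticket_id=712: ✗
ticket_id=713: ✓ → 14
age_days_sum = 53 + 88 + 18 + 45 + 14 = 218

218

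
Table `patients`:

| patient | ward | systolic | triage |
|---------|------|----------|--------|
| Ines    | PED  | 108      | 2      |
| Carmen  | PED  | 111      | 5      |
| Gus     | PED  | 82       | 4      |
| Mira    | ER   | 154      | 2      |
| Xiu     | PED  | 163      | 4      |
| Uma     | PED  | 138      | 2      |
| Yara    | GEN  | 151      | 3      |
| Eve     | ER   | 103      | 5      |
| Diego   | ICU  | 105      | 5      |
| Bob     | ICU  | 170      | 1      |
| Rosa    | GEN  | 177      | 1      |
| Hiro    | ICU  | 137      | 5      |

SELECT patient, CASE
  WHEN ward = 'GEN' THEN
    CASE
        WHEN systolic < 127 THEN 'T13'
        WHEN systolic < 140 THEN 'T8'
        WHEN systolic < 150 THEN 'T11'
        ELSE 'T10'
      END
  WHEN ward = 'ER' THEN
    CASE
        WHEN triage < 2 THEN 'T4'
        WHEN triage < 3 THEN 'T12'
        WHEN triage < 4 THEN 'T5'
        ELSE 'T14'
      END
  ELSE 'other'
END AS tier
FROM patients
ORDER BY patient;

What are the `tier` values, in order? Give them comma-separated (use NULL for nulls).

patient=Bob: ward='ICU' → outer ELSE → other
patient=Carmen: ward='PED' → outer ELSE → other
patient=Diego: ward='ICU' → outer ELSE → other
patient=Eve: ward='ER' → inner[ELSE] → T14
patient=Gus: ward='PED' → outer ELSE → other
patient=Hiro: ward='ICU' → outer ELSE → other
patient=Ines: ward='PED' → outer ELSE → other
patient=Mira: ward='ER' → inner[triage < 3] → T12
patient=Rosa: ward='GEN' → inner[ELSE] → T10
patient=Uma: ward='PED' → outer ELSE → other
patient=Xiu: ward='PED' → outer ELSE → other
patient=Yara: ward='GEN' → inner[ELSE] → T10

other, other, other, T14, other, other, other, T12, T10, other, other, T10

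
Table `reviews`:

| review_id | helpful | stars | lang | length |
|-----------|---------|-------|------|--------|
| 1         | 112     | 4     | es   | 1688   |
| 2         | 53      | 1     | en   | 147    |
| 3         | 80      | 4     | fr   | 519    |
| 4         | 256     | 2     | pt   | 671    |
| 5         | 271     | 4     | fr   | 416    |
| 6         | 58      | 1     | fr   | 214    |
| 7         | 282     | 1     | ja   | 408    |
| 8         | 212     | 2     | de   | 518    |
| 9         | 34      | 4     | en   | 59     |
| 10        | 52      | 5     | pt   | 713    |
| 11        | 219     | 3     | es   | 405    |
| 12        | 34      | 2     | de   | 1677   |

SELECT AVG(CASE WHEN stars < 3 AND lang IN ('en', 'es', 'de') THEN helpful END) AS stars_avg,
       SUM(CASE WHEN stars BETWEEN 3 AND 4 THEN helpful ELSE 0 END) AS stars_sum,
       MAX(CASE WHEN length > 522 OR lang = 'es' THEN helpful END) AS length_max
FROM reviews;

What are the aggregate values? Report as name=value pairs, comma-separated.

stars_avg=99.6666666667, stars_sum=716, length_max=256

[stars_avg: stars < 3 AND lang IN ('en', 'es', 'de')]
review_id=1: ✗
review_id=2: ✓ → 53
review_id=3: ✗
review_id=4: ✗
review_id=5: ✗
review_id=6: ✗
review_id=7: ✗
review_id=8: ✓ → 212
review_id=9: ✗
review_id=10: ✗
review_id=11: ✗
review_id=12: ✓ → 34
stars_avg = (53 + 212 + 34) / 3 = 99.6666666667
—
[stars_sum: stars BETWEEN 3 AND 4]
review_id=1: ✓ → 112
review_id=2: ✗
review_id=3: ✓ → 80
review_id=4: ✗
review_id=5: ✓ → 271
review_id=6: ✗
review_id=7: ✗
review_id=8: ✗
review_id=9: ✓ → 34
review_id=10: ✗
review_id=11: ✓ → 219
review_id=12: ✗
stars_sum = 112 + 80 + 271 + 34 + 219 = 716
—
[length_max: length > 522 OR lang = 'es']
review_id=1: ✓ → 112
review_id=2: ✗
review_id=3: ✗
review_id=4: ✓ → 256
review_id=5: ✗
review_id=6: ✗
review_id=7: ✗
review_id=8: ✗
review_id=9: ✗
review_id=10: ✓ → 52
review_id=11: ✓ → 219
review_id=12: ✓ → 34
length_max = MAX(112, 256, 52, 219, 34) = 256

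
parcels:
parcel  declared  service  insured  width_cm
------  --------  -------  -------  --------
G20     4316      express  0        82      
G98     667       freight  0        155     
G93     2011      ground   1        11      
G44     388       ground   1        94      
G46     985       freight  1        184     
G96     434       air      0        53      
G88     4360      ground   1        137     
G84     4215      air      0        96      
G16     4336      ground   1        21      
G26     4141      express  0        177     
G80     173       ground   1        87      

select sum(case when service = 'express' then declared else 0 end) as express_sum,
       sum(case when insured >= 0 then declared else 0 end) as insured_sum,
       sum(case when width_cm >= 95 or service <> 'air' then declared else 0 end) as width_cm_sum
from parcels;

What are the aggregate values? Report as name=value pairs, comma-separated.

express_sum=8457, insured_sum=26026, width_cm_sum=25592

[express_sum: service = 'express']
parcel=G20: ✓ → 4316
parcel=G98: ✗
parcel=G93: ✗
parcel=G44: ✗
parcel=G46: ✗
parcel=G96: ✗
parcel=G88: ✗
parcel=G84: ✗
parcel=G16: ✗
parcel=G26: ✓ → 4141
parcel=G80: ✗
express_sum = 4316 + 4141 = 8457
—
[insured_sum: insured >= 0]
parcel=G20: ✓ → 4316
parcel=G98: ✓ → 667
parcel=G93: ✓ → 2011
parcel=G44: ✓ → 388
parcel=G46: ✓ → 985
parcel=G96: ✓ → 434
parcel=G88: ✓ → 4360
parcel=G84: ✓ → 4215
parcel=G16: ✓ → 4336
parcel=G26: ✓ → 4141
parcel=G80: ✓ → 173
insured_sum = 4316 + 667 + 2011 + 388 + 985 + 434 + 4360 + 4215 + 4336 + 4141 + 173 = 26026
—
[width_cm_sum: width_cm >= 95 or service <> 'air']
parcel=G20: ✓ → 4316
parcel=G98: ✓ → 667
parcel=G93: ✓ → 2011
parcel=G44: ✓ → 388
parcel=G46: ✓ → 985
parcel=G96: ✗
parcel=G88: ✓ → 4360
parcel=G84: ✓ → 4215
parcel=G16: ✓ → 4336
parcel=G26: ✓ → 4141
parcel=G80: ✓ → 173
width_cm_sum = 4316 + 667 + 2011 + 388 + 985 + 4360 + 4215 + 4336 + 4141 + 173 = 25592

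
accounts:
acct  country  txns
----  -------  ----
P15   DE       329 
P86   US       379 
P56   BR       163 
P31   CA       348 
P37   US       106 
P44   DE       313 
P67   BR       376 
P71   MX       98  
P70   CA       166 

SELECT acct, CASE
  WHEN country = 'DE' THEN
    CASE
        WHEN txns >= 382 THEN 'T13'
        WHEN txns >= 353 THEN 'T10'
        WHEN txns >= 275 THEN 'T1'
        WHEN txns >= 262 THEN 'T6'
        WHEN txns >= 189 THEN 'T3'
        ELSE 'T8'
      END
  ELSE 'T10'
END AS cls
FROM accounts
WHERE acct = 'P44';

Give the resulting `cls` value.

T1

acct = P44: country=DE, txns=313.
country='DE' → inner[txns >= 275] → T1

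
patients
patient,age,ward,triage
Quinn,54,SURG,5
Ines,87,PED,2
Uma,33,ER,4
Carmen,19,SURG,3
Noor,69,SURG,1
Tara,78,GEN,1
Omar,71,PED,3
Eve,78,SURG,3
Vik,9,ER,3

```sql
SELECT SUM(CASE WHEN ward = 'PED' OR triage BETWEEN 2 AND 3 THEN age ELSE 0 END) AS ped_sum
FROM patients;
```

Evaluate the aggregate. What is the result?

patient=Quinn: ✗
patient=Ines: ✓ → 87
patient=Uma: ✗
patient=Carmen: ✓ → 19
patient=Noor: ✗
patient=Tara: ✗
patient=Omar: ✓ → 71
patient=Eve: ✓ → 78
patient=Vik: ✓ → 9
ped_sum = 87 + 19 + 71 + 78 + 9 = 264

264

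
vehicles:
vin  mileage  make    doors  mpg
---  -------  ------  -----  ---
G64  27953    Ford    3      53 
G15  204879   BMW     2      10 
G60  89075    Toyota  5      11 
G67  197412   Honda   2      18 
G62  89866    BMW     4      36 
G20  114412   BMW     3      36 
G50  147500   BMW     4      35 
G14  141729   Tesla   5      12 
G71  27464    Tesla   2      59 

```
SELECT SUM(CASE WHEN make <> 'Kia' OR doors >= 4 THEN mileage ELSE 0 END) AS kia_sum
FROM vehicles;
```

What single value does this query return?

1040290

vin=G64: ✓ → 27953
vin=G15: ✓ → 204879
vin=G60: ✓ → 89075
vin=G67: ✓ → 197412
vin=G62: ✓ → 89866
vin=G20: ✓ → 114412
vin=G50: ✓ → 147500
vin=G14: ✓ → 141729
vin=G71: ✓ → 27464
kia_sum = 27953 + 204879 + 89075 + 197412 + 89866 + 114412 + 147500 + 141729 + 27464 = 1040290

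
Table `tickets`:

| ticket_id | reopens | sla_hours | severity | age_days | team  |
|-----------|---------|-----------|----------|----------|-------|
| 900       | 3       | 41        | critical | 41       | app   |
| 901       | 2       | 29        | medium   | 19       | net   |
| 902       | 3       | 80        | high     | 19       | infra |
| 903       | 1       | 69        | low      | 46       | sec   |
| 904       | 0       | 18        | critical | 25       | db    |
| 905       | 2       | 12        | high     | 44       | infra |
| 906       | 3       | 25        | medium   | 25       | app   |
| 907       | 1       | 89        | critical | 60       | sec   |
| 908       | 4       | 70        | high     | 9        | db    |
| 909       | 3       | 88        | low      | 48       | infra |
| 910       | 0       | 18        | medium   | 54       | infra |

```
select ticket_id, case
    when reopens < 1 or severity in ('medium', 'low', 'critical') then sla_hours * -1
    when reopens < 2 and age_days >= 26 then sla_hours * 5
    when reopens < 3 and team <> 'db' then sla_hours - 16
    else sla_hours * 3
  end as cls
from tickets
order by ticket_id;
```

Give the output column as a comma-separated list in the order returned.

-41, -29, 240, -69, -18, -4, -25, -89, 210, -88, -18

ticket_id=900: reopens < 1 or severity in ('medium', 'low', 'critical') → -41
ticket_id=901: reopens < 1 or severity in ('medium', 'low', 'critical') → -29
ticket_id=902: ELSE → 240
ticket_id=903: reopens < 1 or severity in ('medium', 'low', 'critical') → -69
ticket_id=904: reopens < 1 or severity in ('medium', 'low', 'critical') → -18
ticket_id=905: reopens < 3 and team <> 'db' → -4
ticket_id=906: reopens < 1 or severity in ('medium', 'low', 'critical') → -25
ticket_id=907: reopens < 1 or severity in ('medium', 'low', 'critical') → -89
ticket_id=908: ELSE → 210
ticket_id=909: reopens < 1 or severity in ('medium', 'low', 'critical') → -88
ticket_id=910: reopens < 1 or severity in ('medium', 'low', 'critical') → -18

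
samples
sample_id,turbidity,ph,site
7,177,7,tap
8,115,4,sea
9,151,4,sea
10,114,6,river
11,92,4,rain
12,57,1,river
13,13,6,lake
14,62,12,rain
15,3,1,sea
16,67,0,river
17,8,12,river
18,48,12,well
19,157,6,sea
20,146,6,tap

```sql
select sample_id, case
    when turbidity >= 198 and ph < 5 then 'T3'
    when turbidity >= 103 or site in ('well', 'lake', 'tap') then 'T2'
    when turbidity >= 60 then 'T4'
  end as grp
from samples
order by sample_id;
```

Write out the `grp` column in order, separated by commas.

T2, T2, T2, T2, T4, NULL, T2, T4, NULL, T4, NULL, T2, T2, T2

sample_id=7: turbidity >= 103 or site in ('well', 'lake', 'tap') → T2
sample_id=8: turbidity >= 103 or site in ('well', 'lake', 'tap') → T2
sample_id=9: turbidity >= 103 or site in ('well', 'lake', 'tap') → T2
sample_id=10: turbidity >= 103 or site in ('well', 'lake', 'tap') → T2
sample_id=11: turbidity >= 60 → T4
sample_id=12: (no match → NULL) → NULL
sample_id=13: turbidity >= 103 or site in ('well', 'lake', 'tap') → T2
sample_id=14: turbidity >= 60 → T4
sample_id=15: (no match → NULL) → NULL
sample_id=16: turbidity >= 60 → T4
sample_id=17: (no match → NULL) → NULL
sample_id=18: turbidity >= 103 or site in ('well', 'lake', 'tap') → T2
sample_id=19: turbidity >= 103 or site in ('well', 'lake', 'tap') → T2
sample_id=20: turbidity >= 103 or site in ('well', 'lake', 'tap') → T2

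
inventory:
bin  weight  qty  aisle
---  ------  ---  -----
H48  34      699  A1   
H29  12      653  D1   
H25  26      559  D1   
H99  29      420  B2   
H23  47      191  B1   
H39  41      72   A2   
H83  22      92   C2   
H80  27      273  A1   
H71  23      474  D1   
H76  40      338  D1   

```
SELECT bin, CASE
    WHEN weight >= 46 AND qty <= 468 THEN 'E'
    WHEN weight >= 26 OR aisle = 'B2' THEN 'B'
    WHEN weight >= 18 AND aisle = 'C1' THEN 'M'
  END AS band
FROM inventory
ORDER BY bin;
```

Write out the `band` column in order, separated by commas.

bin=H23: weight >= 46 AND qty <= 468 → E
bin=H25: weight >= 26 OR aisle = 'B2' → B
bin=H29: (no match → NULL) → NULL
bin=H39: weight >= 26 OR aisle = 'B2' → B
bin=H48: weight >= 26 OR aisle = 'B2' → B
bin=H71: (no match → NULL) → NULL
bin=H76: weight >= 26 OR aisle = 'B2' → B
bin=H80: weight >= 26 OR aisle = 'B2' → B
bin=H83: (no match → NULL) → NULL
bin=H99: weight >= 26 OR aisle = 'B2' → B

E, B, NULL, B, B, NULL, B, B, NULL, B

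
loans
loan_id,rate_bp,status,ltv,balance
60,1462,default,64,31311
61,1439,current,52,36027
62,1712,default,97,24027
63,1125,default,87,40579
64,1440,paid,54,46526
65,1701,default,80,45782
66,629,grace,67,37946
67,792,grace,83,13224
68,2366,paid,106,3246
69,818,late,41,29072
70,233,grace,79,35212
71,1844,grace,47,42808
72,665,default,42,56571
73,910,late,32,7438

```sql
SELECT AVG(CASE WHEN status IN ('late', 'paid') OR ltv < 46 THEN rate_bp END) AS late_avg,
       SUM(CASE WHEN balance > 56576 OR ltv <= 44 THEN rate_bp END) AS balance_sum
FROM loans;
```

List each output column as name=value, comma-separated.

[late_avg: status IN ('late', 'paid') OR ltv < 46]
loan_id=60: ✗
loan_id=61: ✗
loan_id=62: ✗
loan_id=63: ✗
loan_id=64: ✓ → 1440
loan_id=65: ✗
loan_id=66: ✗
loan_id=67: ✗
loan_id=68: ✓ → 2366
loan_id=69: ✓ → 818
loan_id=70: ✗
loan_id=71: ✗
loan_id=72: ✓ → 665
loan_id=73: ✓ → 910
late_avg = (1440 + 2366 + 818 + 665 + 910) / 5 = 1239.8
—
[balance_sum: balance > 56576 OR ltv <= 44]
loan_id=60: ✗
loan_id=61: ✗
loan_id=62: ✗
loan_id=63: ✗
loan_id=64: ✗
loan_id=65: ✗
loan_id=66: ✗
loan_id=67: ✗
loan_id=68: ✗
loan_id=69: ✓ → 818
loan_id=70: ✗
loan_id=71: ✗
loan_id=72: ✓ → 665
loan_id=73: ✓ → 910
balance_sum = 818 + 665 + 910 = 2393

late_avg=1239.8, balance_sum=2393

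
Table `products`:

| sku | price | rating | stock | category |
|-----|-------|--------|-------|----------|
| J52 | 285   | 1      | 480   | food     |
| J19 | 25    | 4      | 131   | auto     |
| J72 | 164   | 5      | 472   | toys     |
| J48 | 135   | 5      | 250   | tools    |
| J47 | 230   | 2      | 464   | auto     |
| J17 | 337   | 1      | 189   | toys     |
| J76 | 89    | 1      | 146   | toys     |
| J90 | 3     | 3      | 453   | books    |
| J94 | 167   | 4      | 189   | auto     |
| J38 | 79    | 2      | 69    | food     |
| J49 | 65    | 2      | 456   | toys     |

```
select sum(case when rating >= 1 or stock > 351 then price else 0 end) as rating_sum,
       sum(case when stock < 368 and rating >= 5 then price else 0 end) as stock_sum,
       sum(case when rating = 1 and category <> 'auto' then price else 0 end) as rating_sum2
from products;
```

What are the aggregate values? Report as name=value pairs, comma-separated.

[rating_sum: rating >= 1 or stock > 351]
sku=J52: ✓ → 285
sku=J19: ✓ → 25
sku=J72: ✓ → 164
sku=J48: ✓ → 135
sku=J47: ✓ → 230
sku=J17: ✓ → 337
sku=J76: ✓ → 89
sku=J90: ✓ → 3
sku=J94: ✓ → 167
sku=J38: ✓ → 79
sku=J49: ✓ → 65
rating_sum = 285 + 25 + 164 + 135 + 230 + 337 + 89 + 3 + 167 + 79 + 65 = 1579
—
[stock_sum: stock < 368 and rating >= 5]
sku=J52: ✗
sku=J19: ✗
sku=J72: ✗
sku=J48: ✓ → 135
sku=J47: ✗
sku=J17: ✗
sku=J76: ✗
sku=J90: ✗
sku=J94: ✗
sku=J38: ✗
sku=J49: ✗
stock_sum = 135
—
[rating_sum2: rating = 1 and category <> 'auto']
sku=J52: ✓ → 285
sku=J19: ✗
sku=J72: ✗
sku=J48: ✗
sku=J47: ✗
sku=J17: ✓ → 337
sku=J76: ✓ → 89
sku=J90: ✗
sku=J94: ✗
sku=J38: ✗
sku=J49: ✗
rating_sum2 = 285 + 337 + 89 = 711

rating_sum=1579, stock_sum=135, rating_sum2=711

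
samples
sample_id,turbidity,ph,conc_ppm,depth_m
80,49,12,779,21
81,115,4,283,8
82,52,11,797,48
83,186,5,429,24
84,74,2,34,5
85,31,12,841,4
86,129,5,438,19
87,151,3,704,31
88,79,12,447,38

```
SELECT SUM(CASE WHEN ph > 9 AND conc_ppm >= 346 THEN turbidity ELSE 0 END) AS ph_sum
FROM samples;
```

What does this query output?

211

sample_id=80: ✓ → 49
sample_id=81: ✗
sample_id=82: ✓ → 52
sample_id=83: ✗
sample_id=84: ✗
sample_id=85: ✓ → 31
sample_id=86: ✗
sample_id=87: ✗
sample_id=88: ✓ → 79
ph_sum = 49 + 52 + 31 + 79 = 211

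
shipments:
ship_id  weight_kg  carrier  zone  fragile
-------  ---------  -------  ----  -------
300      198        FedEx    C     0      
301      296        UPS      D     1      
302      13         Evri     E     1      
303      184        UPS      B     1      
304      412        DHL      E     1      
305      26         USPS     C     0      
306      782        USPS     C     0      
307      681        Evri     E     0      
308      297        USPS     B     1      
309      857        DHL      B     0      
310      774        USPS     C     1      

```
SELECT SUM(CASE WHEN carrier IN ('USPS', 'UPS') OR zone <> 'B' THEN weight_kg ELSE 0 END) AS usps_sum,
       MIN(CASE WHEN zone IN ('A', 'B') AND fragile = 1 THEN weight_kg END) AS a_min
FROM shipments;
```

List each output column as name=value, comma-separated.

usps_sum=3663, a_min=184

[usps_sum: carrier IN ('USPS', 'UPS') OR zone <> 'B']
ship_id=300: ✓ → 198
ship_id=301: ✓ → 296
ship_id=302: ✓ → 13
ship_id=303: ✓ → 184
ship_id=304: ✓ → 412
ship_id=305: ✓ → 26
ship_id=306: ✓ → 782
ship_id=307: ✓ → 681
ship_id=308: ✓ → 297
ship_id=309: ✗
ship_id=310: ✓ → 774
usps_sum = 198 + 296 + 13 + 184 + 412 + 26 + 782 + 681 + 297 + 774 = 3663
—
[a_min: zone IN ('A', 'B') AND fragile = 1]
ship_id=300: ✗
ship_id=301: ✗
ship_id=302: ✗
ship_id=303: ✓ → 184
ship_id=304: ✗
ship_id=305: ✗
ship_id=306: ✗
ship_id=307: ✗
ship_id=308: ✓ → 297
ship_id=309: ✗
ship_id=310: ✗
a_min = MIN(184, 297) = 184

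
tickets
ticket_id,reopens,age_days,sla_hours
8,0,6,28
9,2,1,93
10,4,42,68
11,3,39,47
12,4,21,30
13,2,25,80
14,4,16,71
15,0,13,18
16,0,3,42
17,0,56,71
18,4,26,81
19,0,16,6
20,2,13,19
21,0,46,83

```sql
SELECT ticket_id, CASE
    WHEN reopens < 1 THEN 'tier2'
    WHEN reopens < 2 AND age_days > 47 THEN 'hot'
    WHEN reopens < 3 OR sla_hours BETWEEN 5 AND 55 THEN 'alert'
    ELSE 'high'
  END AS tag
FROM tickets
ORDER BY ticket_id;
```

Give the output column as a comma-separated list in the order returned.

ticket_id=8: reopens < 1 → tier2
ticket_id=9: reopens < 3 OR sla_hours BETWEEN 5 AND 55 → alert
ticket_id=10: ELSE → high
ticket_id=11: reopens < 3 OR sla_hours BETWEEN 5 AND 55 → alert
ticket_id=12: reopens < 3 OR sla_hours BETWEEN 5 AND 55 → alert
ticket_id=13: reopens < 3 OR sla_hours BETWEEN 5 AND 55 → alert
ticket_id=14: ELSE → high
ticket_id=15: reopens < 1 → tier2
ticket_id=16: reopens < 1 → tier2
ticket_id=17: reopens < 1 → tier2
ticket_id=18: ELSE → high
ticket_id=19: reopens < 1 → tier2
ticket_id=20: reopens < 3 OR sla_hours BETWEEN 5 AND 55 → alert
ticket_id=21: reopens < 1 → tier2

tier2, alert, high, alert, alert, alert, high, tier2, tier2, tier2, high, tier2, alert, tier2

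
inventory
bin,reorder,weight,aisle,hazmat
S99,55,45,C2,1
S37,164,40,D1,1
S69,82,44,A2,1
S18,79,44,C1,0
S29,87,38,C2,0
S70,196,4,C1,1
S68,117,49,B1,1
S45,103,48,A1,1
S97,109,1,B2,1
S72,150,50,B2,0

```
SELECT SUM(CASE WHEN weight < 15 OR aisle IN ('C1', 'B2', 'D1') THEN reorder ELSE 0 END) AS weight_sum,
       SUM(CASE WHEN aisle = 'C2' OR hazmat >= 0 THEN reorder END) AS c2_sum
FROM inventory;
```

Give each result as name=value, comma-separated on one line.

[weight_sum: weight < 15 OR aisle IN ('C1', 'B2', 'D1')]
bin=S99: ✗
bin=S37: ✓ → 164
bin=S69: ✗
bin=S18: ✓ → 79
bin=S29: ✗
bin=S70: ✓ → 196
bin=S68: ✗
bin=S45: ✗
bin=S97: ✓ → 109
bin=S72: ✓ → 150
weight_sum = 164 + 79 + 196 + 109 + 150 = 698
—
[c2_sum: aisle = 'C2' OR hazmat >= 0]
bin=S99: ✓ → 55
bin=S37: ✓ → 164
bin=S69: ✓ → 82
bin=S18: ✓ → 79
bin=S29: ✓ → 87
bin=S70: ✓ → 196
bin=S68: ✓ → 117
bin=S45: ✓ → 103
bin=S97: ✓ → 109
bin=S72: ✓ → 150
c2_sum = 55 + 164 + 82 + 79 + 87 + 196 + 117 + 103 + 109 + 150 = 1142

weight_sum=698, c2_sum=1142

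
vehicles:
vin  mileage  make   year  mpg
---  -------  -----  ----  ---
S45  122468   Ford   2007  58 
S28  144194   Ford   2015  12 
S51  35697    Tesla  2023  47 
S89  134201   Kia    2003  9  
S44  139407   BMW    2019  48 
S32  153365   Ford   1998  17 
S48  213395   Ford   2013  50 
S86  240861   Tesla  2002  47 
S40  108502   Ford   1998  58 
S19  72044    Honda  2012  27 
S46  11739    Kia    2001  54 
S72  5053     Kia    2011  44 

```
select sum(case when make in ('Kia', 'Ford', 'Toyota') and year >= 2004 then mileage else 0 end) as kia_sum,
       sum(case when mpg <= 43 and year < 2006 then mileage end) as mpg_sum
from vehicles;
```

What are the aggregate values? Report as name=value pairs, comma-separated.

kia_sum=485110, mpg_sum=287566

[kia_sum: make in ('Kia', 'Ford', 'Toyota') and year >= 2004]
vin=S45: ✓ → 122468
vin=S28: ✓ → 144194
vin=S51: ✗
vin=S89: ✗
vin=S44: ✗
vin=S32: ✗
vin=S48: ✓ → 213395
vin=S86: ✗
vin=S40: ✗
vin=S19: ✗
vin=S46: ✗
vin=S72: ✓ → 5053
kia_sum = 122468 + 144194 + 213395 + 5053 = 485110
—
[mpg_sum: mpg <= 43 and year < 2006]
vin=S45: ✗
vin=S28: ✗
vin=S51: ✗
vin=S89: ✓ → 134201
vin=S44: ✗
vin=S32: ✓ → 153365
vin=S48: ✗
vin=S86: ✗
vin=S40: ✗
vin=S19: ✗
vin=S46: ✗
vin=S72: ✗
mpg_sum = 134201 + 153365 = 287566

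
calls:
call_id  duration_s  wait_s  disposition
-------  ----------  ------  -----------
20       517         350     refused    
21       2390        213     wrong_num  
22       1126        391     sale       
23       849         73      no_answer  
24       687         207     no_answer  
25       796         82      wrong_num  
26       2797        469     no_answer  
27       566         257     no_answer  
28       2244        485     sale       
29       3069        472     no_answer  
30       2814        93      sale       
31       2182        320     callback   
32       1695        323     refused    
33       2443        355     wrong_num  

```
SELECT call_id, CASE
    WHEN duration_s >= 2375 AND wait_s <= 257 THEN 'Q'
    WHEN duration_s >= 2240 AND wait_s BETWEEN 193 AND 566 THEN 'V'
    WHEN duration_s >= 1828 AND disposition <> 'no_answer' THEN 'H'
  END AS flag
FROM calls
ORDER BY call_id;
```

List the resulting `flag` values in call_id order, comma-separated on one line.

NULL, Q, NULL, NULL, NULL, NULL, V, NULL, V, V, Q, H, NULL, V

call_id=20: (no match → NULL) → NULL
call_id=21: duration_s >= 2375 AND wait_s <= 257 → Q
call_id=22: (no match → NULL) → NULL
call_id=23: (no match → NULL) → NULL
call_id=24: (no match → NULL) → NULL
call_id=25: (no match → NULL) → NULL
call_id=26: duration_s >= 2240 AND wait_s BETWEEN 193 AND 566 → V
call_id=27: (no match → NULL) → NULL
call_id=28: duration_s >= 2240 AND wait_s BETWEEN 193 AND 566 → V
call_id=29: duration_s >= 2240 AND wait_s BETWEEN 193 AND 566 → V
call_id=30: duration_s >= 2375 AND wait_s <= 257 → Q
call_id=31: duration_s >= 1828 AND disposition <> 'no_answer' → H
call_id=32: (no match → NULL) → NULL
call_id=33: duration_s >= 2240 AND wait_s BETWEEN 193 AND 566 → V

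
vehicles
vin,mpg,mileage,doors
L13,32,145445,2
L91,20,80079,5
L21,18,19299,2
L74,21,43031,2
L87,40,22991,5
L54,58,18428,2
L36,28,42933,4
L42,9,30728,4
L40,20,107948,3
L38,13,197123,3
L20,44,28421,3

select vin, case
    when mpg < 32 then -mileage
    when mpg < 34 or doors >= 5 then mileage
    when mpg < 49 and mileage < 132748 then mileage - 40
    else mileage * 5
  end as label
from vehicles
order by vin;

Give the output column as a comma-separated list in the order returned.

145445, 28381, -19299, -42933, -197123, -107948, -30728, 92140, -43031, 22991, -80079

vin=L13: mpg < 34 or doors >= 5 → 145445
vin=L20: mpg < 49 and mileage < 132748 → 28381
vin=L21: mpg < 32 → -19299
vin=L36: mpg < 32 → -42933
vin=L38: mpg < 32 → -197123
vin=L40: mpg < 32 → -107948
vin=L42: mpg < 32 → -30728
vin=L54: ELSE → 92140
vin=L74: mpg < 32 → -43031
vin=L87: mpg < 34 or doors >= 5 → 22991
vin=L91: mpg < 32 → -80079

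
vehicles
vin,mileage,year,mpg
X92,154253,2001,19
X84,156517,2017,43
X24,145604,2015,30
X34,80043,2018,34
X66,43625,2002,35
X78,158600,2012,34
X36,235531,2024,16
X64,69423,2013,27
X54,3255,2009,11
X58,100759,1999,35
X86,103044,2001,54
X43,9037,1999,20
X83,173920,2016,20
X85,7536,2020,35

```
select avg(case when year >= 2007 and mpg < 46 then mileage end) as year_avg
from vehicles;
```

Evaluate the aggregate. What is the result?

vin=X92: ✗
vin=X84: ✓ → 156517
vin=X24: ✓ → 145604
vin=X34: ✓ → 80043
vin=X66: ✗
vin=X78: ✓ → 158600
vin=X36: ✓ → 235531
vin=X64: ✓ → 69423
vin=X54: ✓ → 3255
vin=X58: ✗
vin=X86: ✗
vin=X43: ✗
vin=X83: ✓ → 173920
vin=X85: ✓ → 7536
year_avg = (156517 + 145604 + 80043 + 158600 + 235531 + 69423 + 3255 + 173920 + 7536) / 9 = 114492.1111111111

114492.1111111111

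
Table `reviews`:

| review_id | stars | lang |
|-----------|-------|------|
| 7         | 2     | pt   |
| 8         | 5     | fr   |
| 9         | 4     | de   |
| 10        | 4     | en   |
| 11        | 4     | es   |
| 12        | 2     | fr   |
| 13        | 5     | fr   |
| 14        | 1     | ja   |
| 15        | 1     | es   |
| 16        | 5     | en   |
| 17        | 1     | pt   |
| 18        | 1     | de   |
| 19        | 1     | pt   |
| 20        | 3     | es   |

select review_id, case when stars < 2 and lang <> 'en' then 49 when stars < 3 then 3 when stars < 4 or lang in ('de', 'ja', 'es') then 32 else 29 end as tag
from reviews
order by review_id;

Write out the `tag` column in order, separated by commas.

3, 29, 32, 29, 32, 3, 29, 49, 49, 29, 49, 49, 49, 32

review_id=7: stars < 3 → 3
review_id=8: ELSE → 29
review_id=9: stars < 4 or lang in ('de', 'ja', 'es') → 32
review_id=10: ELSE → 29
review_id=11: stars < 4 or lang in ('de', 'ja', 'es') → 32
review_id=12: stars < 3 → 3
review_id=13: ELSE → 29
review_id=14: stars < 2 and lang <> 'en' → 49
review_id=15: stars < 2 and lang <> 'en' → 49
review_id=16: ELSE → 29
review_id=17: stars < 2 and lang <> 'en' → 49
review_id=18: stars < 2 and lang <> 'en' → 49
review_id=19: stars < 2 and lang <> 'en' → 49
review_id=20: stars < 4 or lang in ('de', 'ja', 'es') → 32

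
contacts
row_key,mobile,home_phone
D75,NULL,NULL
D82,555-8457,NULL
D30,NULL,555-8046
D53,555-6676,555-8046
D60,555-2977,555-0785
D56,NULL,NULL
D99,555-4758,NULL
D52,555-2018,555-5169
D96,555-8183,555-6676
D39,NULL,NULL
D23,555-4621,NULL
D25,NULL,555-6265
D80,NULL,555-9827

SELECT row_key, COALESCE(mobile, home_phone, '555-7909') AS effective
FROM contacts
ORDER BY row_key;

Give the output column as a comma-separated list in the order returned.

555-4621, 555-6265, 555-8046, 555-7909, 555-2018, 555-6676, 555-7909, 555-2977, 555-7909, 555-9827, 555-8457, 555-8183, 555-4758

row_key=D23: mobile=555-4621 → 555-4621
row_key=D25: mobile=NULL, home_phone=555-6265 → 555-6265
row_key=D30: mobile=NULL, home_phone=555-8046 → 555-8046
row_key=D39: mobile=NULL, home_phone=NULL, → literal 555-7909 → 555-7909
row_key=D52: mobile=555-2018 → 555-2018
row_key=D53: mobile=555-6676 → 555-6676
row_key=D56: mobile=NULL, home_phone=NULL, → literal 555-7909 → 555-7909
row_key=D60: mobile=555-2977 → 555-2977
row_key=D75: mobile=NULL, home_phone=NULL, → literal 555-7909 → 555-7909
row_key=D80: mobile=NULL, home_phone=555-9827 → 555-9827
row_key=D82: mobile=555-8457 → 555-8457
row_key=D96: mobile=555-8183 → 555-8183
row_key=D99: mobile=555-4758 → 555-4758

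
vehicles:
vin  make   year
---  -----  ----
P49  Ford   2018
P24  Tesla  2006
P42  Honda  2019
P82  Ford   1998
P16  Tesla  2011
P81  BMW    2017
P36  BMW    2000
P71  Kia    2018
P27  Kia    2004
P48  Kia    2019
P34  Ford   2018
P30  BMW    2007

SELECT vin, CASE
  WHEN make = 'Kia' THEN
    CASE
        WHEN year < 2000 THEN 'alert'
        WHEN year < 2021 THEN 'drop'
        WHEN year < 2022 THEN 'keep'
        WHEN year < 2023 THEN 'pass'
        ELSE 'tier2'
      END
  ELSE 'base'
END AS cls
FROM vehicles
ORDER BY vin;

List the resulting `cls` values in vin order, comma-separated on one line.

base, base, drop, base, base, base, base, drop, base, drop, base, base

vin=P16: make='Tesla' → outer ELSE → base
vin=P24: make='Tesla' → outer ELSE → base
vin=P27: make='Kia' → inner[year < 2021] → drop
vin=P30: make='BMW' → outer ELSE → base
vin=P34: make='Ford' → outer ELSE → base
vin=P36: make='BMW' → outer ELSE → base
vin=P42: make='Honda' → outer ELSE → base
vin=P48: make='Kia' → inner[year < 2021] → drop
vin=P49: make='Ford' → outer ELSE → base
vin=P71: make='Kia' → inner[year < 2021] → drop
vin=P81: make='BMW' → outer ELSE → base
vin=P82: make='Ford' → outer ELSE → base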